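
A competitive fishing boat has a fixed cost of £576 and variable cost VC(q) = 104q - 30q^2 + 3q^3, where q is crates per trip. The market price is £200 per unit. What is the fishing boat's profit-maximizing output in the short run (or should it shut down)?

Produce at q = 8

Strip out fixed cost: VC = 104q - 30q^2 + 3q^3. Then AVC = 104 - 30q + 3q^2 and MC = 104 - 60q + 9q^2.
The AVC parabola has its vertex at q = 30/6 = 5, where AVC = 104 - 30·5 + 3·5^2 = £29.
P = £200 exceeds min AVC = £29, so the firm stays open.
Set P = MC: 200 = 104 - 60q + 9q^2 → -96 - 60q + 9q^2 = 0. The roots are q = -4/3 and q = 8; the profit-maximizing output is on the rising part of MC, so q* = 8.
Check: AVC at q = 8 is £56 ≤ P, so revenue covers variable cost.
Profit = P·q − TC = 200·8 − 1024 = £576.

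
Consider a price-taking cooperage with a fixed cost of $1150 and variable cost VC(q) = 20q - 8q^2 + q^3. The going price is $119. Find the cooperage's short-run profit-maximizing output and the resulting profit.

Profit = -$340 at q = 9

AVC = 20 - 8q + q^2; min AVC = $4 at q = 4. Since P = $119 ≥ min AVC, the firm produces.
MC = 20 - 16q + 3q^2. Setting P = MC and taking the root on the rising branch gives q* = 9.
TR = 119·9 = 1071. TC = 1150 + 261 = 1411. Profit = 1071 − 1411 = -$340.
Shutting down would mean losing the fixed cost of $1150, so operating at a loss of $340 is better by $810.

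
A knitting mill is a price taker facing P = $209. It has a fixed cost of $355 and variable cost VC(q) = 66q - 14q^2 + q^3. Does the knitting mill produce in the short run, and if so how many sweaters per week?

Strip out fixed cost: VC = 66q - 14q^2 + q^3. Then AVC = 66 - 14q + q^2 and MC = 66 - 28q + 3q^2.
The AVC parabola has its vertex at q = 14/2 = 7, where AVC = 66 - 14·7 + 7^2 = $17.
Because $209 ≥ $17, revenue can cover variable cost; the firm operates.
P = MC gives -143 - 28q + 3q^2 = 0, with roots -11/3 and 13. Take the larger (rising MC): q* = 13.
Check: AVC at q = 13 is $53 ≤ P, so revenue covers variable cost.
Profit = P·q − TC = 209·13 − 1044 = $1673.

Produce at q = 13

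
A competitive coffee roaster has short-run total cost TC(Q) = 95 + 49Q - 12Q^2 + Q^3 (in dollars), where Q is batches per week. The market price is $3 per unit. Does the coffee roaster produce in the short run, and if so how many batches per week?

From TC, MC = TC'(Q) = 49 - 24Q + 3Q^2 and AVC = VC/Q = 49 - 12Q + Q^2.
AVC is minimized where dAVC/dQ = -12 + 2Q = 0, at Q = 6; min AVC = 49 - 12·6 + 6^2 = $13.
Since P = $3 < min AVC = $13, price fails to cover variable cost at any output.
Shutting down limits the loss to fixed cost, $95.

Shut down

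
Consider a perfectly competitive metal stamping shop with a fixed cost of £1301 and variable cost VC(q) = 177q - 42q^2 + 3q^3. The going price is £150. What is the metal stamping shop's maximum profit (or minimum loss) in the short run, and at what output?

AVC = 177 - 42q + 3q^2; min AVC = £30 at q = 7. Since P = £150 ≥ min AVC, the firm produces.
MC = 177 - 84q + 9q^2. Setting P = MC and taking the root on the rising branch gives q* = 9.
TR = 150·9 = 1350. TC = 1301 + 378 = 1679. Profit = 1350 − 1679 = -£329.
By producing, the firm covers all variable cost plus £972 of fixed cost; shutting down would lose the full £1301.

Profit = -£329 at q = 9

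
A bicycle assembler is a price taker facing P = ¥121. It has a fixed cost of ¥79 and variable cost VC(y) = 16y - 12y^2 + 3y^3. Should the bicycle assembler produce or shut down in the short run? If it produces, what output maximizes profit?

Produce at y = 5

From TC, MC = TC'(y) = 16 - 24y + 9y^2 and AVC = VC/y = 16 - 12y + 3y^2.
AVC is minimized where dAVC/dy = -12 + 6y = 0, at y = 2; min AVC = 16 - 12·2 + 3·2^2 = ¥4.
P = ¥121 exceeds min AVC = ¥4, so the firm stays open.
P = MC gives -105 - 24y + 9y^2 = 0, with roots -7/3 and 5. Take the larger (rising MC): y* = 5.
Check: AVC at y = 5 is ¥31 ≤ P, so revenue covers variable cost.
Profit = P·y − TC = 121·5 − 234 = ¥371.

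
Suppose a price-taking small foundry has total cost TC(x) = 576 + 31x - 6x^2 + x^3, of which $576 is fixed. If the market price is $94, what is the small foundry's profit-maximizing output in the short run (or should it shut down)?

Produce at x = 7

From TC, MC = TC'(x) = 31 - 12x + 3x^2 and AVC = VC/x = 31 - 6x + x^2.
The AVC parabola has its vertex at x = 6/2 = 3, where AVC = 31 - 6·3 + 3^2 = $22.
Because $94 ≥ $22, revenue can cover variable cost; the firm operates.
P = MC gives -63 - 12x + 3x^2 = 0, with roots -3 and 7. Take the larger (rising MC): x* = 7.
Check: AVC at x = 7 is $38 ≤ P, so revenue covers variable cost.
Profit = P·x − TC = 94·7 − 842 = -$184, a loss, but smaller than the $576 fixed cost the firm would lose by shutting down.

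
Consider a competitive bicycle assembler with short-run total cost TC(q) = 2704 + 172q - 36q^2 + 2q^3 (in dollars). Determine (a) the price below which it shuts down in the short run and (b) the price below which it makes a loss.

Shutdown price = min AVC. AVC = 172 - 36q + 2q^2, with vertex at q = 9 and minimum $10.
ATC = 2704/q + 172 - 36q + 2q^2. Setting dATC/dq = −2704/q^2 − 36 + 4q = 0 gives q = 13 (since 4·13^3 − 36·13^2 = 2704).
min ATC = 2704/13 + 172 − 36·13 + 2·13^2 = $250. That is the break-even price.
For $10 ≤ P < $250 the firm produces at a loss; below $10 it shuts down.

Shutdown price = $10; break-even price = $250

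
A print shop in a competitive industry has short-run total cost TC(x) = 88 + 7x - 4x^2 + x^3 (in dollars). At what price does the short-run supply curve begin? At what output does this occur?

The shutdown price is the minimum of AVC. VC = 7x - 4x^2 + x^3, so AVC = 7 - 4x + x^2.
At the minimum of AVC, MC = AVC. MC = 7 - 8x + 3x^2; setting MC = AVC gives 2x^2 - 4x = 0, so x = 2. min AVC = 3.
For P < $3 the firm produces nothing.

$3 per unit, at x = 2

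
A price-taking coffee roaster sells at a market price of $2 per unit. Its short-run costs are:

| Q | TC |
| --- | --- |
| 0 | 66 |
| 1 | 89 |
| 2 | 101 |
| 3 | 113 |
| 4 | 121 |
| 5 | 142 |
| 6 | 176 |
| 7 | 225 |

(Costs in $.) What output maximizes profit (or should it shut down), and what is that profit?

Q = 0 (shut down); profit = -$66

Compute π = P·Q − TC at each output: Q=0: -66; Q=1: -87; Q=2: -97; Q=3: -107; Q=4: -113; Q=5: -132; Q=6: -164; Q=7: -211.
Profit is highest at Q = 0. Equivalently, the lowest AVC in the table is 55/4 ≈ $13.75 at Q = 4, and P = $2 falls below it — price never covers variable cost, so the firm shuts down and loses only its fixed cost.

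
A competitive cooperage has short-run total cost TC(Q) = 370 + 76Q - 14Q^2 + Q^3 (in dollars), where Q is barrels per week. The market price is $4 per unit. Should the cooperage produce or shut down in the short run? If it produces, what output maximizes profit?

Shut down

Strip out fixed cost: VC = 76Q - 14Q^2 + Q^3. Then AVC = 76 - 14Q + Q^2 and MC = 76 - 28Q + 3Q^2.
AVC is minimized where dAVC/dQ = -14 + 2Q = 0, at Q = 7; min AVC = 76 - 14·7 + 7^2 = $27.
Since P = $4 < min AVC = $27, price fails to cover variable cost at any output.
The firm minimizes its loss by shutting down and losing only its fixed cost of $370.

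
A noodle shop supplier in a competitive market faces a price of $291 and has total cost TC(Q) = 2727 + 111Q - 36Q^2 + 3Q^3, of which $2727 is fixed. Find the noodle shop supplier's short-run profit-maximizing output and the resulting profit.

Profit = -$327 at Q = 10

AVC = 111 - 36Q + 3Q^2; min AVC = $3 at Q = 6. Since P = $291 ≥ min AVC, the firm produces.
With MC = 111 - 72Q + 9Q^2, P = MC on the upward-sloping part at Q* = 10.
TR = 291·10 = 2910. TC = 2727 + 510 = 3237. Profit = 2910 − 3237 = -$327.
By producing, the firm covers all variable cost plus $2400 of fixed cost; shutting down would lose the full $2727.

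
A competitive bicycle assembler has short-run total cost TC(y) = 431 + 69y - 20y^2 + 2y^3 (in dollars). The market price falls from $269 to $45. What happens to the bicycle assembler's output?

AVC = 69 - 20y + 2y^2, minimized at y = 5 where min AVC = $19. MC = 69 - 40y + 6y^2.
At P = $269 ≥ min AVC, set P = MC on the rising branch: y = 10.
At P = $45 ≥ min AVC, set P = MC: y = 6. The firm stays open but cuts output.

Output falls from 10 to 6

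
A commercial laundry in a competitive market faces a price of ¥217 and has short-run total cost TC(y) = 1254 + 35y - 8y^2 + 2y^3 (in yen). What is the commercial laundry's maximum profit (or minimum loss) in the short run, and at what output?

AVC = 35 - 8y + 2y^2; min AVC = ¥27 at y = 2. Since P = ¥217 ≥ min AVC, the firm produces.
MC = 35 - 16y + 6y^2. Setting P = MC and taking the root on the rising branch gives y* = 7.
TR = 217·7 = 1519. TC = 1254 + 539 = 1793. Profit = 1519 − 1793 = -¥274.
That loss of ¥274 beats the ¥1254 the firm would lose by shutting down; producing recovers ¥980 of fixed cost.

Profit = -¥274 at y = 7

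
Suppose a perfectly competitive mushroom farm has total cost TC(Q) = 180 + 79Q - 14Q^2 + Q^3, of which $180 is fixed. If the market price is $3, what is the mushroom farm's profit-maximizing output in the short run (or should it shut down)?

Shut down

From TC, MC = TC'(Q) = 79 - 28Q + 3Q^2 and AVC = VC/Q = 79 - 14Q + Q^2.
The AVC parabola has its vertex at Q = 14/2 = 7, where AVC = 79 - 14·7 + 7^2 = $30.
With P < min AVC ($3 < $30), every unit sold adds to the loss.
Best response: produce nothing and absorb the $180 fixed cost.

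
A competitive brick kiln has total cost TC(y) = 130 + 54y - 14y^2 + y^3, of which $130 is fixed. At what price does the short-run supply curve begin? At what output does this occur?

Short-run supply begins at min AVC. From VC = 54y - 14y^2 + y^3, AVC = 54 - 14y + y^2.
dAVC/dy = -14 + 2y = 0 gives y = 7. min AVC = 54 - 14·7 + 7^2 = 5.
So the shutdown price is $5.

$5 per unit, at y = 7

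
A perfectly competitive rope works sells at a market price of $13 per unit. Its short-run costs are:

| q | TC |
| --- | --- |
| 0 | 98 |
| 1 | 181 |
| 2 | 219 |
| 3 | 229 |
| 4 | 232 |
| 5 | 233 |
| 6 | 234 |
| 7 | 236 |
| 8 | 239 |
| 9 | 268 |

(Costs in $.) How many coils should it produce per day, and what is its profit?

Compute π = P·q − TC at each output: q=0: -98; q=1: -168; q=2: -193; q=3: -190; q=4: -180; q=5: -168; q=6: -156; q=7: -145; q=8: -135; q=9: -151.
Profit is highest at q = 0. Equivalently, the lowest AVC in the table is 141/8 ≈ $17.62 at q = 8, and P = $13 falls below it — price never covers variable cost, so the firm shuts down and loses only its fixed cost.

q = 0 (shut down); profit = -$98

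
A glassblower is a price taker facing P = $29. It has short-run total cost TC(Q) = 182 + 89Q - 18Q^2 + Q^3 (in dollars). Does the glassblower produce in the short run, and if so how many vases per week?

Produce at Q = 10

From TC, MC = TC'(Q) = 89 - 36Q + 3Q^2 and AVC = VC/Q = 89 - 18Q + Q^2.
AVC is minimized where dAVC/dQ = -18 + 2Q = 0, at Q = 9; min AVC = 89 - 18·9 + 9^2 = $8.
Since P = $29 ≥ min AVC = $8, price covers variable cost and the firm should produce.
Solving P = MC: 60 - 36Q + 3Q^2 = 0 ⇒ Q = 2 or 10. On the upward-sloping branch, Q* = 10.
Check: AVC at Q = 10 is $9 ≤ P, so revenue covers variable cost.
Profit = P·Q − TC = 29·10 − 272 = $18.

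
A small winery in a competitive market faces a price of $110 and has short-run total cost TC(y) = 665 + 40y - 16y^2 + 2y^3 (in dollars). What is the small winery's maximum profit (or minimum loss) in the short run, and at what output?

Profit = -$77 at y = 7

AVC = 40 - 16y + 2y^2 has its minimum $8 at y = 4; price $110 clears that bar, so the firm operates.
With MC = 40 - 32y + 6y^2, P = MC on the upward-sloping part at y* = 7.
TR = 110·7 = 770. TC = 665 + 182 = 847. Profit = 770 − 847 = -$77.
Shutting down would mean losing the fixed cost of $665, so operating at a loss of $77 is better by $588.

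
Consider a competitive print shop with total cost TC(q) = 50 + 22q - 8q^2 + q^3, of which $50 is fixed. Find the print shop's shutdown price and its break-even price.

Shutdown price = $6; break-even price = $17

Shutdown price = min AVC. AVC = 22 - 8q + q^2, with vertex at q = 4 and minimum $6.
ATC = 50/q + 22 - 8q + q^2. Setting dATC/dq = −50/q^2 − 8 + 2q = 0 gives q = 5 (since 2·5^3 − 8·5^2 = 50).
min ATC = 50/5 + 22 − 8·5 + 5^2 = $17. That is the break-even price.
For $6 ≤ P < $17 the firm produces at a loss; below $6 it shuts down.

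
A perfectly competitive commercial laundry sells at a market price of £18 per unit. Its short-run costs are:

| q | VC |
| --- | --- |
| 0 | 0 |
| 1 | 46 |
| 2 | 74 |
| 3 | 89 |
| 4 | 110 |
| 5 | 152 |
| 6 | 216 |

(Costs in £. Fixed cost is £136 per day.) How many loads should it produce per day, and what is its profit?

q = 0 (shut down); profit = -£136

Compute π = P·q − TC at each output: q=0: -136; q=1: -164; q=2: -174; q=3: -171; q=4: -174; q=5: -198; q=6: -244.
Profit is highest at q = 0. Equivalently, the lowest AVC in the table is 110/4 ≈ £27.50 at q = 4, and P = £18 falls below it — price never covers variable cost, so the firm shuts down and loses only its fixed cost.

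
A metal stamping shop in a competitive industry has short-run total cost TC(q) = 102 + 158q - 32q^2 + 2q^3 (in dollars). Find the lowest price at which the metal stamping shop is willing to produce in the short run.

$30 per unit

The firm shuts down when price falls below the minimum of average variable cost. AVC = VC/q = 158 - 32q + 2q^2.
dAVC/dq = -32 + 4q = 0 gives q = 8. min AVC = 158 - 32·8 + 2·8^2 = 30.
For P < $30 the firm produces nothing.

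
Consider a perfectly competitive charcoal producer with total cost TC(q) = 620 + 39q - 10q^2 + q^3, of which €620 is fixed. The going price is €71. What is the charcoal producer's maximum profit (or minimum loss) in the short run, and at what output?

AVC = 39 - 10q + q^2; min AVC = €14 at q = 5. Since P = €71 ≥ min AVC, the firm produces.
MC = 39 - 20q + 3q^2. Setting P = MC and taking the root on the rising branch gives q* = 8.
TR = 71·8 = 568. TC = 620 + 184 = 804. Profit = 568 − 804 = -€236.
That loss of €236 beats the €620 the firm would lose by shutting down; producing recovers €384 of fixed cost.

Profit = -€236 at q = 8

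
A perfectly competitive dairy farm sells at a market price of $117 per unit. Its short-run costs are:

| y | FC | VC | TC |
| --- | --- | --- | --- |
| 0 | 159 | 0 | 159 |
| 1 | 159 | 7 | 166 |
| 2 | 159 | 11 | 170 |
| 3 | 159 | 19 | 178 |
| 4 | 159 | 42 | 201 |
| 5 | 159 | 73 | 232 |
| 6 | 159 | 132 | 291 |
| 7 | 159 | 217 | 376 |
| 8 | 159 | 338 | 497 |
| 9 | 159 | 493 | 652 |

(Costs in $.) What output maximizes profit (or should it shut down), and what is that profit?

Profit at each row (π = 117y − TC): y=0: -159; y=1: -49; y=2: 64; y=3: 173; y=4: 267; y=5: 353; y=6: 411; y=7: 443; y=8: 439; y=9: 401.
Profit is maximized at y = 7. AVC there is 217/7 = $31 ≤ P, so producing beats shutting down (which would give -$159).

y = 7; profit = $443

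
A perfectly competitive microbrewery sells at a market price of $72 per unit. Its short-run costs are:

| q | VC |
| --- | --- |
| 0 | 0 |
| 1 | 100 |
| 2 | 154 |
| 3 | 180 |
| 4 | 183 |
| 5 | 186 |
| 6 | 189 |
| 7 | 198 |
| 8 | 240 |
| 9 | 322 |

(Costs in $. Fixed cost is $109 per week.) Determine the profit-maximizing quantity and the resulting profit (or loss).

q = 8; profit = $227

Compute π = P·q − TC at each output: q=0: -109; q=1: -137; q=2: -119; q=3: -73; q=4: -4; q=5: 65; q=6: 134; q=7: 197; q=8: 227; q=9: 217.
Profit is maximized at q = 8. AVC there is 240/8 = $30 ≤ P, so producing beats shutting down (which would give -$109).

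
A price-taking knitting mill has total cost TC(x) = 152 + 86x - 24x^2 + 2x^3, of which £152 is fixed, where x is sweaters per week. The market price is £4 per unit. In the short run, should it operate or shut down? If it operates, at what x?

Shut down

Strip out fixed cost: VC = 86x - 24x^2 + 2x^3. Then AVC = 86 - 24x + 2x^2 and MC = 86 - 48x + 6x^2.
AVC is minimized where dAVC/dx = -24 + 4x = 0, at x = 6; min AVC = 86 - 24·6 + 2·6^2 = £14.
With P < min AVC (£4 < £14), every unit sold adds to the loss.
The firm minimizes its loss by shutting down and losing only its fixed cost of £152.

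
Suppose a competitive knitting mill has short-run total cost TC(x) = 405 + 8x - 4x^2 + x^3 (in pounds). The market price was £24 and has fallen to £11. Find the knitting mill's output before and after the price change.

Output falls from 4 to 3

MC = 8 - 8x + 3x^2; the shutdown threshold is min AVC = £4 (at x = 2).
With P = £24 above the shutdown price, P = MC gives x = 4.
At P = £11 ≥ min AVC, set P = MC: x = 3. The firm stays open but cuts output.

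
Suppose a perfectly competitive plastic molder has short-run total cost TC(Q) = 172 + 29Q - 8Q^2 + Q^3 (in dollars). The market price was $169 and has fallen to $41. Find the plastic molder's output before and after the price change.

Output falls from 10 to 6

MC = 29 - 16Q + 3Q^2; the shutdown threshold is min AVC = $13 (at Q = 4).
At P = $169 ≥ min AVC, set P = MC on the rising branch: Q = 10.
At P = $41 ≥ min AVC, set P = MC: Q = 6. The firm stays open but cuts output.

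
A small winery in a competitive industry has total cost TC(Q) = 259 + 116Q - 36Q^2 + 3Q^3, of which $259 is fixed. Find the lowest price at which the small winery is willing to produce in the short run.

Short-run supply begins at min AVC. From VC = 116Q - 36Q^2 + 3Q^3, AVC = 116 - 36Q + 3Q^2.
dAVC/dQ = -36 + 6Q = 0 gives Q = 6. min AVC = 116 - 36·6 + 3·6^2 = 8.
So the shutdown price is $8.

$8 per unit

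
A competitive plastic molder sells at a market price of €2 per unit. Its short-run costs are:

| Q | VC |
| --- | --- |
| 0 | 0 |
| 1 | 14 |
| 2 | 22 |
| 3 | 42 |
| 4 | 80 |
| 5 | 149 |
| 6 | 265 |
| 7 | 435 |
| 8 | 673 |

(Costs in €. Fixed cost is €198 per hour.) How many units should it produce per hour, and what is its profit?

Q = 0 (shut down); profit = -€198

Profit at each row (π = 2Q − TC): Q=0: -198; Q=1: -210; Q=2: -216; Q=3: -234; Q=4: -270; Q=5: -337; Q=6: -451; Q=7: -619; Q=8: -855.
Profit is highest at Q = 0. Equivalently, the lowest AVC in the table is 22/2 ≈ €11 at Q = 2, and P = €2 falls below it — price never covers variable cost, so the firm shuts down and loses only its fixed cost.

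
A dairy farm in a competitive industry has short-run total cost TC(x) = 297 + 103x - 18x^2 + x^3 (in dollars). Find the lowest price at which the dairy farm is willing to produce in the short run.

The firm shuts down when price falls below the minimum of average variable cost. AVC = VC/x = 103 - 18x + x^2.
dAVC/dx = -18 + 2x = 0 gives x = 9. min AVC = 103 - 18·9 + 9^2 = 22.
So the shutdown price is $22.

$22 per unit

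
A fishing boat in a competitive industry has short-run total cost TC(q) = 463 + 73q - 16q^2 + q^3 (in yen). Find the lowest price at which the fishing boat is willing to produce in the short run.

¥9 per unit

The firm shuts down when price falls below the minimum of average variable cost. AVC = VC/q = 73 - 16q + q^2.
dAVC/dq = -16 + 2q = 0 gives q = 8. min AVC = 73 - 16·8 + 8^2 = 9.
The firm shuts down for any P below ¥9.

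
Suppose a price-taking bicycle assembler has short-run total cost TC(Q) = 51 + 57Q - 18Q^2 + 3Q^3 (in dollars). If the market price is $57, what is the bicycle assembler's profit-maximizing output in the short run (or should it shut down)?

Variable cost is VC = 57Q - 18Q^2 + 3Q^3, so AVC = VC/Q = 57 - 18Q + 3Q^2 and MC = dTC/dQ = 57 - 36Q + 9Q^2.
AVC is minimized where dAVC/dQ = -18 + 6Q = 0, at Q = 3; min AVC = 57 - 18·3 + 3·3^2 = $30.
P = $57 exceeds min AVC = $30, so the firm stays open.
Solving P = MC: -36Q + 9Q^2 = 0 ⇒ Q = 0 or 4. On the upward-sloping branch, Q* = 4.
Check: AVC at Q = 4 is $33 ≤ P, so revenue covers variable cost.
Profit = P·Q − TC = 57·4 − 183 = $45.

Produce at Q = 4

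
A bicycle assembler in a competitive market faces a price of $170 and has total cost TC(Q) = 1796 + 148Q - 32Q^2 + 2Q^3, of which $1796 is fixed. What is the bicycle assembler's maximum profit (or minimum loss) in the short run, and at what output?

AVC = 148 - 32Q + 2Q^2; min AVC = $20 at Q = 8. Since P = $170 ≥ min AVC, the firm produces.
With MC = 148 - 64Q + 6Q^2, P = MC on the upward-sloping part at Q* = 11.
TR = 170·11 = 1870. TC = 1796 + 418 = 2214. Profit = 1870 − 2214 = -$344.
Shutting down would mean losing the fixed cost of $1796, so operating at a loss of $344 is better by $1452.

Profit = -$344 at Q = 11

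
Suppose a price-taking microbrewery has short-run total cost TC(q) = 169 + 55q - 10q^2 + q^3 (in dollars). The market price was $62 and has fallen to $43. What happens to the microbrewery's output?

AVC = 55 - 10q + q^2, minimized at q = 5 where min AVC = $30. MC = 55 - 20q + 3q^2.
At P = $62 ≥ min AVC, set P = MC on the rising branch: q = 7.
At P = $43 ≥ min AVC, set P = MC: q = 6. The firm stays open but cuts output.

Output falls from 7 to 6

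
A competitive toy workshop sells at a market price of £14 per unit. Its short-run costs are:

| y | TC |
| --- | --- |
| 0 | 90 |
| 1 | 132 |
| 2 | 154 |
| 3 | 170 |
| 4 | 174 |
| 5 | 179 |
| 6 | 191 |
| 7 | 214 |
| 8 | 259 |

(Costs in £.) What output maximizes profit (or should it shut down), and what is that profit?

Profit at each row (π = 14y − TC): y=0: -90; y=1: -118; y=2: -126; y=3: -128; y=4: -118; y=5: -109; y=6: -107; y=7: -116; y=8: -147.
Profit is highest at y = 0. Equivalently, the lowest AVC in the table is 101/6 ≈ £16.83 at y = 6, and P = £14 falls below it — price never covers variable cost, so the firm shuts down and loses only its fixed cost.

y = 0 (shut down); profit = -£90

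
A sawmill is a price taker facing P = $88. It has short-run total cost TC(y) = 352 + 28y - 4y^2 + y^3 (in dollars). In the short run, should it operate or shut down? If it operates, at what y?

Strip out fixed cost: VC = 28y - 4y^2 + y^3. Then AVC = 28 - 4y + y^2 and MC = 28 - 8y + 3y^2.
The AVC parabola has its vertex at y = 4/2 = 2, where AVC = 28 - 4·2 + 2^2 = $24.
Because $88 ≥ $24, revenue can cover variable cost; the firm operates.
P = MC gives -60 - 8y + 3y^2 = 0, with roots -10/3 and 6. Take the larger (rising MC): y* = 6.
Check: AVC at y = 6 is $40 ≤ P, so revenue covers variable cost.
Profit = P·y − TC = 88·6 − 592 = -$64, a loss, but smaller than the $352 fixed cost the firm would lose by shutting down.

Produce at y = 6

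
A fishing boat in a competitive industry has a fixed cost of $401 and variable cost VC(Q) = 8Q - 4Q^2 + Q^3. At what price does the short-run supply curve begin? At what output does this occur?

$4 per unit, at Q = 2

Short-run supply begins at min AVC. From VC = 8Q - 4Q^2 + Q^3, AVC = 8 - 4Q + Q^2.
dAVC/dQ = -4 + 2Q = 0 gives Q = 2. min AVC = 8 - 4·2 + 2^2 = 4.
For P < $4 the firm produces nothing.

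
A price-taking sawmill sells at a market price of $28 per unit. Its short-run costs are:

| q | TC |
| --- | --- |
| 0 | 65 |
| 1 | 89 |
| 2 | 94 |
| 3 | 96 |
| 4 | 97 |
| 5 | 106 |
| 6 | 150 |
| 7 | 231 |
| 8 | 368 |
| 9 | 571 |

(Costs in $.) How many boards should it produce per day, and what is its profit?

Tabulate TR − TC: q=0: -65; q=1: -61; q=2: -38; q=3: -12; q=4: 15; q=5: 34; q=6: 18; q=7: -35; q=8: -144; q=9: -319.
Profit is maximized at q = 5. AVC there is 41/5 = $8.20 ≤ P, so producing beats shutting down (which would give -$65).

q = 5; profit = $34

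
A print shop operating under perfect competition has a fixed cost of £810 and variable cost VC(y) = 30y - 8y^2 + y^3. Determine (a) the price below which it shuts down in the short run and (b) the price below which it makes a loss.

Shutdown price = £14; break-even price = £129

Shutdown price = min AVC. AVC = 30 - 8y + y^2, with vertex at y = 4 and minimum £14.
ATC = 810/y + 30 - 8y + y^2. Setting dATC/dy = −810/y^2 − 8 + 2y = 0 gives y = 9 (since 2·9^3 − 8·9^2 = 810).
min ATC = 810/9 + 30 − 8·9 + 9^2 = £129. That is the break-even price.
For £14 ≤ P < £129 the firm produces at a loss; below £14 it shuts down.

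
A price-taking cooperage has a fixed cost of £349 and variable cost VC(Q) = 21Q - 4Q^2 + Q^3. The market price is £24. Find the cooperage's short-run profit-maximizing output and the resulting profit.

Profit = -£331 at Q = 3

AVC = 21 - 4Q + Q^2; min AVC = £17 at Q = 2. Since P = £24 ≥ min AVC, the firm produces.
MC = 21 - 8Q + 3Q^2. Setting P = MC and taking the root on the rising branch gives Q* = 3.
TR = 24·3 = 72. TC = 349 + 54 = 403. Profit = 72 − 403 = -£331.
By producing, the firm covers all variable cost plus £18 of fixed cost; shutting down would lose the full £349.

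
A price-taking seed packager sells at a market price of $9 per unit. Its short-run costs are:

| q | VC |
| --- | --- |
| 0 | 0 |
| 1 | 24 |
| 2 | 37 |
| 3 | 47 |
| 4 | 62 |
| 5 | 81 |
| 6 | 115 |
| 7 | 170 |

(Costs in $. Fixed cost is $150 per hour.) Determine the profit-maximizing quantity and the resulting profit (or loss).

q = 0 (shut down); profit = -$150

Tabulate TR − TC: q=0: -150; q=1: -165; q=2: -169; q=3: -170; q=4: -176; q=5: -186; q=6: -211; q=7: -257.
Profit is highest at q = 0. Equivalently, the lowest AVC in the table is 62/4 ≈ $15.50 at q = 4, and P = $9 falls below it — price never covers variable cost, so the firm shuts down and loses only its fixed cost.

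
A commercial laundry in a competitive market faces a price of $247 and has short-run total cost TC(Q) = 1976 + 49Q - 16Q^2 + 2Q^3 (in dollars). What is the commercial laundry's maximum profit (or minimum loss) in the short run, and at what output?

Profit = -$356 at Q = 9

AVC = 49 - 16Q + 2Q^2 has its minimum $17 at Q = 4; price $247 clears that bar, so the firm operates.
MC = 49 - 32Q + 6Q^2. Setting P = MC and taking the root on the rising branch gives Q* = 9.
TR = 247·9 = 2223. TC = 1976 + 603 = 2579. Profit = 2223 − 2579 = -$356.
By producing, the firm covers all variable cost plus $1620 of fixed cost; shutting down would lose the full $1976.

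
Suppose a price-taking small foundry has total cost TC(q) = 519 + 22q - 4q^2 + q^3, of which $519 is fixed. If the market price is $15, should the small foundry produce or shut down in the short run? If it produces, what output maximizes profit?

From TC, MC = TC'(q) = 22 - 8q + 3q^2 and AVC = VC/q = 22 - 4q + q^2.
AVC hits its minimum where MC = AVC, at q = 2, giving min AVC = 22 - 4·2 + 2^2 = $18.
With P < min AVC ($15 < $18), every unit sold adds to the loss.
The firm minimizes its loss by shutting down and losing only its fixed cost of $519.

Shut down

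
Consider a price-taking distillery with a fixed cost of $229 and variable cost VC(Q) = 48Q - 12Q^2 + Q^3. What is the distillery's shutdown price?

The shutdown price is the minimum of AVC. VC = 48Q - 12Q^2 + Q^3, so AVC = 48 - 12Q + Q^2.
dAVC/dQ = -12 + 2Q = 0 gives Q = 6. min AVC = 48 - 12·6 + 6^2 = 12.
So the shutdown price is $12.

$12 per unit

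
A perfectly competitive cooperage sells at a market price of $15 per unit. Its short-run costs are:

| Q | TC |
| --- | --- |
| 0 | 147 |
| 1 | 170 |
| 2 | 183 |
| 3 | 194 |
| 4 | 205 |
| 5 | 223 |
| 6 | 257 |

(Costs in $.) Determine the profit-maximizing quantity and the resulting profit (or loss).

Tabulate TR − TC: Q=0: -147; Q=1: -155; Q=2: -153; Q=3: -149; Q=4: -145; Q=5: -148; Q=6: -167.
Profit is maximized at Q = 4. AVC there is 58/4 = $14.50 ≤ P, so producing beats shutting down (which would give -$147).

Q = 4; profit = -$145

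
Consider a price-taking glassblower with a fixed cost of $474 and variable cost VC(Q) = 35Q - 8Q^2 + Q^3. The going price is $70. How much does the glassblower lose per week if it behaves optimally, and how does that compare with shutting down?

Profit = -$180 at Q = 7

AVC = 35 - 8Q + Q^2; min AVC = $19 at Q = 4. Since P = $70 ≥ min AVC, the firm produces.
MC = 35 - 16Q + 3Q^2. Setting P = MC and taking the root on the rising branch gives Q* = 7.
TR = 70·7 = 490. TC = 474 + 196 = 670. Profit = 490 − 670 = -$180.
That loss of $180 beats the $474 the firm would lose by shutting down; producing recovers $294 of fixed cost.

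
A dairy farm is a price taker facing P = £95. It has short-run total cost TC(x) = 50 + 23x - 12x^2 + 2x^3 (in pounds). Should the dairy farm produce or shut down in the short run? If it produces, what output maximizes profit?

Variable cost is VC = 23x - 12x^2 + 2x^3, so AVC = VC/x = 23 - 12x + 2x^2 and MC = dTC/dx = 23 - 24x + 6x^2.
AVC is minimized where dAVC/dx = -12 + 4x = 0, at x = 3; min AVC = 23 - 12·3 + 2·3^2 = £5.
Since P = £95 ≥ min AVC = £5, price covers variable cost and the firm should produce.
Solving P = MC: -72 - 24x + 6x^2 = 0 ⇒ x = -2 or 6. On the upward-sloping branch, x* = 6.
Check: AVC at x = 6 is £23 ≤ P, so revenue covers variable cost.
Profit = P·x − TC = 95·6 − 188 = £382.

Produce at x = 6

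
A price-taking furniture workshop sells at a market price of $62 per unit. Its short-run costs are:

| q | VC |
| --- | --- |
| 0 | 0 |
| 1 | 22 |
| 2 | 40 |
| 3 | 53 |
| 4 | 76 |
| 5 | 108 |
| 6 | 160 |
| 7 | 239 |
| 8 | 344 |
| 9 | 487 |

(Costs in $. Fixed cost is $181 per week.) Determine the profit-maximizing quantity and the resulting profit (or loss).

Profit at each row (π = 62q − TC): q=0: -181; q=1: -141; q=2: -97; q=3: -48; q=4: -9; q=5: 21; q=6: 31; q=7: 14; q=8: -29; q=9: -110.
Profit is maximized at q = 6. AVC there is 160/6 = $26.67 ≤ P, so producing beats shutting down (which would give -$181).

q = 6; profit = $31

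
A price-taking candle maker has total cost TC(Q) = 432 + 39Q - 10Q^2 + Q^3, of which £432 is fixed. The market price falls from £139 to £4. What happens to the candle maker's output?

Output falls from 10 to 0 (the firm shuts down)

MC = 39 - 20Q + 3Q^2; the shutdown threshold is min AVC = £14 (at Q = 5).
At P = £139 ≥ min AVC, set P = MC on the rising branch: Q = 10.
At P = £4 < min AVC = £14, price no longer covers variable cost at any output, so the firm shuts down: Q = 0.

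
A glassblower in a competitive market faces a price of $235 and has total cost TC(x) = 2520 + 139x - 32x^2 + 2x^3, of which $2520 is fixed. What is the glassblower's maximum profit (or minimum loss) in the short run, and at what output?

Profit = -$216 at x = 12

AVC = 139 - 32x + 2x^2; min AVC = $11 at x = 8. Since P = $235 ≥ min AVC, the firm produces.
MC = 139 - 64x + 6x^2. Setting P = MC and taking the root on the rising branch gives x* = 12.
TR = 235·12 = 2820. TC = 2520 + 516 = 3036. Profit = 2820 − 3036 = -$216.
That loss of $216 beats the $2520 the firm would lose by shutting down; producing recovers $2304 of fixed cost.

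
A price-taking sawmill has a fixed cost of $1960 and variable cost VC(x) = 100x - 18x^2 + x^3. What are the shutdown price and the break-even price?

Shutdown price = $19; break-even price = $184

AVC = 100 - 18x + x^2; minimized at x = 9, giving min AVC = $19. That is the shutdown price.
ATC = 1960/x + 100 - 18x + x^2. Setting dATC/dx = −1960/x^2 − 18 + 2x = 0 gives x = 14 (since 2·14^3 − 18·14^2 = 1960).
min ATC = 1960/14 + 100 − 18·14 + 14^2 = $184. That is the break-even price.
For $19 ≤ P < $184 the firm produces at a loss; below $19 it shuts down.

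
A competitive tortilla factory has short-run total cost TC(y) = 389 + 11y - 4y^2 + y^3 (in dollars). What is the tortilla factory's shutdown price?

$7 per unit

The firm shuts down when price falls below the minimum of average variable cost. AVC = VC/y = 11 - 4y + y^2.
dAVC/dy = -4 + 2y = 0 gives y = 2. min AVC = 11 - 4·2 + 2^2 = 7.
The firm shuts down for any P below $7.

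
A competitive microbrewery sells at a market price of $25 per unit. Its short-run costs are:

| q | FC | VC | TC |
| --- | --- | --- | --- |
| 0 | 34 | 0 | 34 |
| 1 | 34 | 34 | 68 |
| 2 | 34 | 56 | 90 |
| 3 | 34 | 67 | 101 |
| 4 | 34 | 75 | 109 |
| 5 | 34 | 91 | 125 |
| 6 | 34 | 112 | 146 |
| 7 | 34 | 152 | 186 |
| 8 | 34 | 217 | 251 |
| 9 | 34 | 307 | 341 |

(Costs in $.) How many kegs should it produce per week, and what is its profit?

q = 6; profit = $4

Profit at each row (π = 25q − TC): q=0: -34; q=1: -43; q=2: -40; q=3: -26; q=4: -9; q=5: 0; q=6: 4; q=7: -11; q=8: -51; q=9: -116.
Profit is maximized at q = 6. AVC there is 112/6 = $18.67 ≤ P, so producing beats shutting down (which would give -$34).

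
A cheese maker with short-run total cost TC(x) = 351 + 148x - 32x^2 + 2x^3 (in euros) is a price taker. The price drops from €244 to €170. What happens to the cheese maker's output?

MC = 148 - 64x + 6x^2; the shutdown threshold is min AVC = €20 (at x = 8).
At P = €244 ≥ min AVC, set P = MC on the rising branch: x = 12.
At P = €170 ≥ min AVC, set P = MC: x = 11. The firm stays open but cuts output.

Output falls from 12 to 11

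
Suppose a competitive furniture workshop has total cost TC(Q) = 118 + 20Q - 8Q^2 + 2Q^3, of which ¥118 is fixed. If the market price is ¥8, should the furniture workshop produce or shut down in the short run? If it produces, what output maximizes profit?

Variable cost is VC = 20Q - 8Q^2 + 2Q^3, so AVC = VC/Q = 20 - 8Q + 2Q^2 and MC = dTC/dQ = 20 - 16Q + 6Q^2.
AVC hits its minimum where MC = AVC, at Q = 2, giving min AVC = 20 - 8·2 + 2·2^2 = ¥12.
Since P = ¥8 < min AVC = ¥12, price fails to cover variable cost at any output.
Shutting down limits the loss to fixed cost, ¥118.

Shut down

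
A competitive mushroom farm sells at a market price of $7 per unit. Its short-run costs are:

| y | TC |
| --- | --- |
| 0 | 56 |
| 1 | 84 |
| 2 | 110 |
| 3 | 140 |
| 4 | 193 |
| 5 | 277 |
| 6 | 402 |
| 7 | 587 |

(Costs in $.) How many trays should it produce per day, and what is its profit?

y = 0 (shut down); profit = -$56

Profit at each row (π = 7y − TC): y=0: -56; y=1: -77; y=2: -96; y=3: -119; y=4: -165; y=5: -242; y=6: -360; y=7: -538.
Profit is highest at y = 0. Equivalently, the lowest AVC in the table is 54/2 ≈ $27 at y = 2, and P = $7 falls below it — price never covers variable cost, so the firm shuts down and loses only its fixed cost.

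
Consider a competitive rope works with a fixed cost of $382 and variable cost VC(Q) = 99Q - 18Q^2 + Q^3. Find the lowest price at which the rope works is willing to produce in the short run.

$18 per unit

The shutdown price is the minimum of AVC. VC = 99Q - 18Q^2 + Q^3, so AVC = 99 - 18Q + Q^2.
dAVC/dQ = -18 + 2Q = 0 gives Q = 9. min AVC = 99 - 18·9 + 9^2 = 18.
For P < $18 the firm produces nothing.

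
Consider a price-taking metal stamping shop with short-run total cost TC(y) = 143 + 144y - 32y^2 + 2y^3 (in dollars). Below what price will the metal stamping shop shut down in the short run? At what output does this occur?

The shutdown price is the minimum of AVC. VC = 144y - 32y^2 + 2y^3, so AVC = 144 - 32y + 2y^2.
At the minimum of AVC, MC = AVC. MC = 144 - 64y + 6y^2; setting MC = AVC gives 4y^2 - 32y = 0, so y = 8. min AVC = 16.
So the shutdown price is $16.

$16 per unit, at y = 8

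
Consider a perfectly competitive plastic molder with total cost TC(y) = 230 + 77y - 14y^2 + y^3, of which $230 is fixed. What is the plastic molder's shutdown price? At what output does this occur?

$28 per unit, at y = 7

Short-run supply begins at min AVC. From VC = 77y - 14y^2 + y^3, AVC = 77 - 14y + y^2.
dAVC/dy = -14 + 2y = 0 gives y = 7. min AVC = 77 - 14·7 + 7^2 = 28.
For P < $28 the firm produces nothing.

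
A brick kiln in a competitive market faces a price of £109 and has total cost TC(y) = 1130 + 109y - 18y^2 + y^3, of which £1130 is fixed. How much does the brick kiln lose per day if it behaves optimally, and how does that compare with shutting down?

AVC = 109 - 18y + y^2 has its minimum £28 at y = 9; price £109 clears that bar, so the firm operates.
MC = 109 - 36y + 3y^2. Setting P = MC and taking the root on the rising branch gives y* = 12.
TR = 109·12 = 1308. TC = 1130 + 444 = 1574. Profit = 1308 − 1574 = -£266.
Shutting down would mean losing the fixed cost of £1130, so operating at a loss of £266 is better by £864.

Profit = -£266 at y = 12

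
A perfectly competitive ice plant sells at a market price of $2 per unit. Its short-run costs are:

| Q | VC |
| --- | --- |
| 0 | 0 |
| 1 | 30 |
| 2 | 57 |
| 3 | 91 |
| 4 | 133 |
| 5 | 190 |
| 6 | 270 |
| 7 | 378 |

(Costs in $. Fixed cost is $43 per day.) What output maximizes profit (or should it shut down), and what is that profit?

Profit at each row (π = 2Q − TC): Q=0: -43; Q=1: -71; Q=2: -96; Q=3: -128; Q=4: -168; Q=5: -223; Q=6: -301; Q=7: -407.
Profit is highest at Q = 0. Equivalently, the lowest AVC in the table is 57/2 ≈ $28.50 at Q = 2, and P = $2 falls below it — price never covers variable cost, so the firm shuts down and loses only its fixed cost.

Q = 0 (shut down); profit = -$43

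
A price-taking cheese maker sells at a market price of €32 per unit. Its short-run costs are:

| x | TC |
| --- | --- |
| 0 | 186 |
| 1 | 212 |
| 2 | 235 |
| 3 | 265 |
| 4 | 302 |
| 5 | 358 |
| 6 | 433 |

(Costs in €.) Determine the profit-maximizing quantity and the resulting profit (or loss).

x = 3; profit = -€169

Compute π = P·x − TC at each output: x=0: -186; x=1: -180; x=2: -171; x=3: -169; x=4: -174; x=5: -198; x=6: -241.
Profit is maximized at x = 3. AVC there is 79/3 = €26.33 ≤ P, so producing beats shutting down (which would give -€186).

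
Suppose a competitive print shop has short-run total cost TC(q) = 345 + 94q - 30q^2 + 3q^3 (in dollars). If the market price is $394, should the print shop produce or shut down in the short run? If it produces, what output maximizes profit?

Strip out fixed cost: VC = 94q - 30q^2 + 3q^3. Then AVC = 94 - 30q + 3q^2 and MC = 94 - 60q + 9q^2.
The AVC parabola has its vertex at q = 30/6 = 5, where AVC = 94 - 30·5 + 3·5^2 = $19.
P = $394 exceeds min AVC = $19, so the firm stays open.
Solving P = MC: -300 - 60q + 9q^2 = 0 ⇒ q = -10/3 or 10. On the upward-sloping branch, q* = 10.
Check: AVC at q = 10 is $94 ≤ P, so revenue covers variable cost.
Profit = P·q − TC = 394·10 − 1285 = $2655.

Produce at q = 10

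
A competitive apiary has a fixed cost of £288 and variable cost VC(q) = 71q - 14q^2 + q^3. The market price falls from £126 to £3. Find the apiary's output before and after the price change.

AVC = 71 - 14q + q^2, minimized at q = 7 where min AVC = £22. MC = 71 - 28q + 3q^2.
At P = £126 ≥ min AVC, set P = MC on the rising branch: q = 11.
At P = £3 < min AVC = £22, price no longer covers variable cost at any output, so the firm shuts down: q = 0.

Output falls from 11 to 0 (the firm shuts down)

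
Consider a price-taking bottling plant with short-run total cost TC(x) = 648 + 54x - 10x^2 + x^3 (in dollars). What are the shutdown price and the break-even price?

Shutdown price = $29; break-even price = $117

AVC = 54 - 10x + x^2; minimized at x = 5, giving min AVC = $29. That is the shutdown price.
ATC = 648/x + 54 - 10x + x^2. Setting dATC/dx = −648/x^2 − 10 + 2x = 0 gives x = 9 (since 2·9^3 − 10·9^2 = 648).
min ATC = 648/9 + 54 − 10·9 + 9^2 = $117. That is the break-even price.
For $29 ≤ P < $117 the firm produces at a loss; below $29 it shuts down.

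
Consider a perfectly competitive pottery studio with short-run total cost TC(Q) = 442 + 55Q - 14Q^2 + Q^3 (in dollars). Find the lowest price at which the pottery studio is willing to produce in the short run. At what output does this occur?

$6 per unit, at Q = 7

The firm shuts down when price falls below the minimum of average variable cost. AVC = VC/Q = 55 - 14Q + Q^2.
dAVC/dQ = -14 + 2Q = 0 gives Q = 7. min AVC = 55 - 14·7 + 7^2 = 6.
So the shutdown price is $6.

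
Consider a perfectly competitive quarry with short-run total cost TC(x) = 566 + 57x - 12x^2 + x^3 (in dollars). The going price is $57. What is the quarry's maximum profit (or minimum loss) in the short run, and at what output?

AVC = 57 - 12x + x^2 has its minimum $21 at x = 6; price $57 clears that bar, so the firm operates.
With MC = 57 - 24x + 3x^2, P = MC on the upward-sloping part at x* = 8.
TR = 57·8 = 456. TC = 566 + 200 = 766. Profit = 456 − 766 = -$310.
That loss of $310 beats the $566 the firm would lose by shutting down; producing recovers $256 of fixed cost.

Profit = -$310 at x = 8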